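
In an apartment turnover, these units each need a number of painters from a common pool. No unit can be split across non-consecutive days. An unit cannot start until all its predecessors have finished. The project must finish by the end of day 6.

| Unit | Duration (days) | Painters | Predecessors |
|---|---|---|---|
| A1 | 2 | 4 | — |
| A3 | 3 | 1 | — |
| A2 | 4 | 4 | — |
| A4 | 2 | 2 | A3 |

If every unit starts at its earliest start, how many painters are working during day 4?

At early start, day 4 has: A2, A4.
Demand: 4 + 2 = 6.

6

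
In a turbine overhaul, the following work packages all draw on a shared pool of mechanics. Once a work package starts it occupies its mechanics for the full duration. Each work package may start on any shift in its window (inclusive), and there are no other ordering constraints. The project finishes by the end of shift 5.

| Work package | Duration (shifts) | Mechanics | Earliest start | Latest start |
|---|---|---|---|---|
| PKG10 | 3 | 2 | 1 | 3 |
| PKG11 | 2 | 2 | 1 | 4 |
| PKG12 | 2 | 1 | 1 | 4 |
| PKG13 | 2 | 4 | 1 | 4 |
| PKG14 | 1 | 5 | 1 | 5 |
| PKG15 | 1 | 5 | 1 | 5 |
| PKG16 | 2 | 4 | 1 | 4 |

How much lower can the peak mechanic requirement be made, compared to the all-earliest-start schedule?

14

Early-start peak: s1:23  s2:13  s3:2  s4:0  s5:0 ⇒ 23.
Leveled (PKG10@1, PKG11@1, PKG12@1, PKG13@1, PKG14@3, PKG15@4, PKG16@4): s1:9  s2:9  s3:7  s4:9  s5:4 ⇒ 9.
Reduction 23 − 9 = 14.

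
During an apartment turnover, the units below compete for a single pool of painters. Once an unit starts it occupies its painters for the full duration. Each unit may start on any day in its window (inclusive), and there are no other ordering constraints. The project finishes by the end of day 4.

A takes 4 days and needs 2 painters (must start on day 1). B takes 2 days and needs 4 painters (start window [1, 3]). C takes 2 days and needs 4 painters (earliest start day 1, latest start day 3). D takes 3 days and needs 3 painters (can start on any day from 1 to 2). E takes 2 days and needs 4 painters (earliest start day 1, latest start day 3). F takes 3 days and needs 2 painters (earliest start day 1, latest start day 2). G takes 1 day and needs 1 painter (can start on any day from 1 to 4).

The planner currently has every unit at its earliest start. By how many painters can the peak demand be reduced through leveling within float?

Early-start peak: d1:20  d2:19  d3:7  d4:2 ⇒ 20.
Leveled (A@1, B@1, C@1, D@1, E@3, F@1, G@3): d1:15  d2:15  d3:12  d4:6 ⇒ 15.
Reduction 20 − 15 = 5.

5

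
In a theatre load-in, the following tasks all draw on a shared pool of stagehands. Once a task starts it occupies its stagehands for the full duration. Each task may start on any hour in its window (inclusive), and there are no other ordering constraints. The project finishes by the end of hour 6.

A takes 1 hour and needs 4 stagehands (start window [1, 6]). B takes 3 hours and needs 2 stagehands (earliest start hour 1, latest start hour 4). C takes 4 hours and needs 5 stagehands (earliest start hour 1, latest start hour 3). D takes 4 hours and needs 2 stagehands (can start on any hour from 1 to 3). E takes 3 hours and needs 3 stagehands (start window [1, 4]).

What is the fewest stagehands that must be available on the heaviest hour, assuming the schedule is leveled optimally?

Early-start (A@1, B@1, C@1, D@1, E@1) gives peak 16: h1:16  h2:12  h3:12  h4:7  h5:0  h6:0.
Shift C→2, E→4.
Schedule A@1, B@1, C@2, D@1, E@4: h1:8  h2:9  h3:9  h4:10  h5:8  h6:3 — peak 10.

10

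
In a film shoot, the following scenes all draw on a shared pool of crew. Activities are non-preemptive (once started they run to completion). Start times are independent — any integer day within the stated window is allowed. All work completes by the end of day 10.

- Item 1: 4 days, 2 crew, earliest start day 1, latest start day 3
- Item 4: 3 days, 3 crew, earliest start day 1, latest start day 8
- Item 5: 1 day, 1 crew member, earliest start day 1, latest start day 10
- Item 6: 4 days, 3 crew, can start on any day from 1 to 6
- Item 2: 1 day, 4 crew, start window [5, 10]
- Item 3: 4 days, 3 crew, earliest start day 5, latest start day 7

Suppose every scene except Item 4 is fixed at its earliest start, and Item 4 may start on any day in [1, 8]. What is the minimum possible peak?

7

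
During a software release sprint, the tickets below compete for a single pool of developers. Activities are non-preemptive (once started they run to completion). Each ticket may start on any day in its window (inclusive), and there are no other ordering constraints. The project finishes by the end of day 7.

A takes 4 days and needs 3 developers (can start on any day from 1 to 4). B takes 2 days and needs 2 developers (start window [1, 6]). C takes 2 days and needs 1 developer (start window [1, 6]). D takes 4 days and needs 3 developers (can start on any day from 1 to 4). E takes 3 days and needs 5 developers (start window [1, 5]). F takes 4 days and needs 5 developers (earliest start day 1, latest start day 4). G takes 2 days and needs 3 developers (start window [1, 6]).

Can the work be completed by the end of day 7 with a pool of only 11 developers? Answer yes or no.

Schedule A@1, B@1, C@1, D@3, E@1, F@4, G@5: d1:11  d2:11  d3:11  d4:11  d5:11  d6:11  d7:5 — peak 11 ≤ 11.

yes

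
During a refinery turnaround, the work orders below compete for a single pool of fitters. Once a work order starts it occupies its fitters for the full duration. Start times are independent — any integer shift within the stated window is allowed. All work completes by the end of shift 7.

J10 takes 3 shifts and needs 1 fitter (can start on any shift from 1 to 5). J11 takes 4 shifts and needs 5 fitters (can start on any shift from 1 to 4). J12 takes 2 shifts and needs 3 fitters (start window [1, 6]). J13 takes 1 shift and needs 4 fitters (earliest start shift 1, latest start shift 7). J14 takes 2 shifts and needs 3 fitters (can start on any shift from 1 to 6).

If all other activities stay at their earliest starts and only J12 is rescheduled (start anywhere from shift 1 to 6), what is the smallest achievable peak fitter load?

J12@1: s1:16  s2:12  s3:6  s4:5  s5:0  s6:0  s7:0 → peak 16
J12@2: s1:13  s2:12  s3:9  s4:5  s5:0  s6:0  s7:0 → peak 13
J12@3: s1:13  s2:9  s3:9  s4:8  s5:0  s6:0  s7:0 → peak 13
J12@4: s1:13  s2:9  s3:6  s4:8  s5:3  s6:0  s7:0 → peak 13
J12@5: s1:13  s2:9  s3:6  s4:5  s5:3  s6:3  s7:0 → peak 13
J12@6: s1:13  s2:9  s3:6  s4:5  s5:0  s6:3  s7:3 → peak 13
Best is J12@2, peak 13.

13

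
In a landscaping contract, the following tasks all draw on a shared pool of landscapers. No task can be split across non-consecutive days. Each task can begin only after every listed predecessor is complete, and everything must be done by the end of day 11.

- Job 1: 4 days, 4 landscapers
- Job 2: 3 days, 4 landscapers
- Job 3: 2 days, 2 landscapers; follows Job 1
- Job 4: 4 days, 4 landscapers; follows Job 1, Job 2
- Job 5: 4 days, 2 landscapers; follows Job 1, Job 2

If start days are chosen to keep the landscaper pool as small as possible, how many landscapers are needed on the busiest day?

Early-start (Job 1@1, Job 2@1, Job 3@5, Job 4@5, Job 5@5) gives peak 8: d1:8  d2:8  d3:8  d4:4  d5:8  d6:8  d7:6  d8:6  d9:0  d10:0  d11:0.
Shift Job 2→5, Job 4→8, Job 5→8.
Schedule Job 1@1, Job 2@5, Job 3@5, Job 4@8, Job 5@8: d1:4  d2:4  d3:4  d4:4  d5:6  d6:6  d7:4  d8:6  d9:6  d10:6  d11:6 — peak 6.
Total landscaper-days = 56 over 11 days ⇒ peak ≥ ⌈56/11⌉ = 6, so 6 is optimal.

6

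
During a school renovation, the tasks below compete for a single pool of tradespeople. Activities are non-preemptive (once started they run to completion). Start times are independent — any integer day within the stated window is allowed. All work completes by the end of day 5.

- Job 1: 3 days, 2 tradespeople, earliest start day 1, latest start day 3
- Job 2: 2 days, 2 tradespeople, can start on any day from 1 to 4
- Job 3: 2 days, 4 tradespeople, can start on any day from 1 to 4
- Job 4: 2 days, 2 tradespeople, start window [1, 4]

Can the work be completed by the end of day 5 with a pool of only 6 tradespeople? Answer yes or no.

Schedule Job 1@1, Job 2@1, Job 3@3, Job 4@1: d1:6  d2:6  d3:6  d4:4  d5:0 — peak 6 ≤ 6.

yes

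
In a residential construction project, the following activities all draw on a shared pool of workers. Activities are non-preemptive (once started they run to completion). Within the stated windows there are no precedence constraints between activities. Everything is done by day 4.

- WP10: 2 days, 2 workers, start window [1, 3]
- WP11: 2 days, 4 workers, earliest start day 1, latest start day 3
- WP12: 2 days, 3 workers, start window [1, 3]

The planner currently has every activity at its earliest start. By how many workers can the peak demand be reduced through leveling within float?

4

Early-start peak: d1:9  d2:9  d3:0  d4:0 ⇒ 9.
Leveled (WP10@1, WP11@3, WP12@1): d1:5  d2:5  d3:4  d4:4 ⇒ 5.
Reduction 9 − 5 = 4.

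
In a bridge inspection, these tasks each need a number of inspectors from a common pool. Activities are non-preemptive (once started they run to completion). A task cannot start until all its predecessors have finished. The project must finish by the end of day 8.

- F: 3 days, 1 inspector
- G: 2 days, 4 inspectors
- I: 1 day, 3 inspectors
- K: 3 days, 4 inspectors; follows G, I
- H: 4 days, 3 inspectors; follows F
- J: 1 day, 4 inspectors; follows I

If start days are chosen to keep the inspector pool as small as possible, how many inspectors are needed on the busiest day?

Early-start (F@1, G@1, I@1, K@3, H@4, J@2) gives peak 9: d1:8  d2:9  d3:5  d4:7  d5:7  d6:3  d7:3  d8:0.
Shift I→3, K→4, J→7.
Schedule F@1, G@1, I@3, K@4, H@4, J@7: d1:5  d2:5  d3:4  d4:7  d5:7  d6:7  d7:7  d8:0 — peak 7.

7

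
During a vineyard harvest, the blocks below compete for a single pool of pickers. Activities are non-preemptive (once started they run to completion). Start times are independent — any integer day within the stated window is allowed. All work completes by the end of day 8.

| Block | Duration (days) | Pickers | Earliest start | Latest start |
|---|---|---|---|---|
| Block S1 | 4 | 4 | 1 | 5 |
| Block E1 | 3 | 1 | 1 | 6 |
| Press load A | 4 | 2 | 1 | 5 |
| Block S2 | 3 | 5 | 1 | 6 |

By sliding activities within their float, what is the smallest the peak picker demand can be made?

6

Early-start (Block S1@1, Block E1@1, Press load A@1, Block S2@1) gives peak 12: d1:12  d2:12  d3:12  d4:6  d5:0  d6:0  d7:0  d8:0.
Shift Block E1→5, Block S2→5.
Schedule Block S1@1, Block E1@5, Press load A@1, Block S2@5: d1:6  d2:6  d3:6  d4:6  d5:6  d6:6  d7:6  d8:0 — peak 6.
Total picker-days = 42 over 8 days ⇒ peak ≥ ⌈42/8⌉ = 6, so 6 is optimal.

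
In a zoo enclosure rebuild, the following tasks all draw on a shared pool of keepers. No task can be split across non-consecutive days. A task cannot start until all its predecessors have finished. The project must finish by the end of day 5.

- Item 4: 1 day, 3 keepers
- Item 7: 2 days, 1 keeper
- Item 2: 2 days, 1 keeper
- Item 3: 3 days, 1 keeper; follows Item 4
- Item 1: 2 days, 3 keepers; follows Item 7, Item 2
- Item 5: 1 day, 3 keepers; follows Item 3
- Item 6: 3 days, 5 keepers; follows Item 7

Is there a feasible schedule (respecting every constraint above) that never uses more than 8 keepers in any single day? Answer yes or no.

no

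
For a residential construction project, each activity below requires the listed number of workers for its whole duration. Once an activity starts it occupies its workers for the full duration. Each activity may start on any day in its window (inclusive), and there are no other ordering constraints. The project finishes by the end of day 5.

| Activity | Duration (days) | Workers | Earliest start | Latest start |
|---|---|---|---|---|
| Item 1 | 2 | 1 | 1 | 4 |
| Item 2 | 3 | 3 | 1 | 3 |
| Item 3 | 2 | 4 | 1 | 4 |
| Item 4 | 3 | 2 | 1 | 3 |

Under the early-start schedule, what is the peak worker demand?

10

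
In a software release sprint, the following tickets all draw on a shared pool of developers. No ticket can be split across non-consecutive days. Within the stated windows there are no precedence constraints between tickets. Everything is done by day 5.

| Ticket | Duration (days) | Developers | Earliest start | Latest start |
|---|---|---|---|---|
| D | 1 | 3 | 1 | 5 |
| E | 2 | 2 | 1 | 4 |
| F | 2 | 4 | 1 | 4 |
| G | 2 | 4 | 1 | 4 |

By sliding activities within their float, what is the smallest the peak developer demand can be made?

Early-start (D@1, E@1, F@1, G@1) gives peak 13: d1:13  d2:10  d3:0  d4:0  d5:0.
Shift F→2, G→4.
Schedule D@1, E@1, F@2, G@4: d1:5  d2:6  d3:4  d4:4  d5:4 — peak 6.

6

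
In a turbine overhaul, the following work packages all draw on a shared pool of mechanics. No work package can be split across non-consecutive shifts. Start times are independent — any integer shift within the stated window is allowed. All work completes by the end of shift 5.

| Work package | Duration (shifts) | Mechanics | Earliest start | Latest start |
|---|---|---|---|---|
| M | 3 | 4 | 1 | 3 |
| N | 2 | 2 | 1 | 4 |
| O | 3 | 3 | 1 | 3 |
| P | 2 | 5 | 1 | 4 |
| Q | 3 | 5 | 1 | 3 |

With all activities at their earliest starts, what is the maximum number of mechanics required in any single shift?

19

Early-start schedule: M@1, N@1, O@1, P@1, Q@1.
Load per shift: shift 1: 19, shift 2: 19, shift 3: 12, shift 4: 0, shift 5: 0.
Peak is 19.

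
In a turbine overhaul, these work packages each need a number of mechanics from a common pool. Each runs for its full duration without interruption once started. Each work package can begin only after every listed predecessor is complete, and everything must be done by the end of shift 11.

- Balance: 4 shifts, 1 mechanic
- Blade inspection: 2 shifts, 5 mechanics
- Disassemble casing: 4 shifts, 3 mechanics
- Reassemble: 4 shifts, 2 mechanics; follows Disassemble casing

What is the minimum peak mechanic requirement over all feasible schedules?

Early-start (Balance@1, Blade inspection@1, Disassemble casing@1, Reassemble@5) gives peak 9: s1:9  s2:9  s3:4  s4:4  s5:2  s6:2  s7:2  s8:2  s9:0  s10:0  s11:0.
Shift Blade inspection→5, Reassemble→7.
Schedule Balance@1, Blade inspection@5, Disassemble casing@1, Reassemble@7: s1:4  s2:4  s3:4  s4:4  s5:5  s6:5  s7:2  s8:2  s9:2  s10:2  s11:0 — peak 5.

5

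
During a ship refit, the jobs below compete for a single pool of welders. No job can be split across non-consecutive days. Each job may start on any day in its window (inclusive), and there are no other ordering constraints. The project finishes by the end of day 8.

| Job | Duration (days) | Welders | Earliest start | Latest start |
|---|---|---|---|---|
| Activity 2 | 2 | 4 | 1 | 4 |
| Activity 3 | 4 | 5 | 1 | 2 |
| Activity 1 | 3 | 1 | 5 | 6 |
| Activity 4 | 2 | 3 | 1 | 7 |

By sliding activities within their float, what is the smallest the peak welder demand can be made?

Early-start (Activity 2@1, Activity 3@1, Activity 1@5, Activity 4@1) gives peak 12: d1:12  d2:12  d3:5  d4:5  d5:1  d6:1  d7:1  d8:0.
Shift Activity 4→3.
Schedule Activity 2@1, Activity 3@1, Activity 1@5, Activity 4@3: d1:9  d2:9  d3:8  d4:8  d5:1  d6:1  d7:1  d8:0 — peak 9.

9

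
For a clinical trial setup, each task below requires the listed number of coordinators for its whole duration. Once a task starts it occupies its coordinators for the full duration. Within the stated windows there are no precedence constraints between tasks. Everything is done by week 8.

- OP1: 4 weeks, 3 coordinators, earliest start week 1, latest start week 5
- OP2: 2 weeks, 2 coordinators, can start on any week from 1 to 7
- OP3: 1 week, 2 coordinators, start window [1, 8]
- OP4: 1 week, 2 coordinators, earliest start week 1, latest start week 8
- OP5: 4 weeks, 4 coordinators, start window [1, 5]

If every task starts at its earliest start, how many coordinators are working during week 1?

At early start, week 1 has: OP1, OP2, OP3, OP4, OP5.
Demand: 3 + 2 + 2 + 2 + 4 = 13.

13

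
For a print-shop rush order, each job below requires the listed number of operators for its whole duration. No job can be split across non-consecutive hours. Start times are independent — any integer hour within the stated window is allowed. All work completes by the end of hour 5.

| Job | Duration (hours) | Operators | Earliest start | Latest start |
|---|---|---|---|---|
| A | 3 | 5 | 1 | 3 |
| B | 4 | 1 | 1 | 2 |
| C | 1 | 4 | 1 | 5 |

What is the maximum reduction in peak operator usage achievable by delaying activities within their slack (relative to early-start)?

4

Early-start peak: h1:10  h2:6  h3:6  h4:1  h5:0 ⇒ 10.
Leveled (A@1, B@1, C@4): h1:6  h2:6  h3:6  h4:5  h5:0 ⇒ 6.
Reduction 10 − 6 = 4.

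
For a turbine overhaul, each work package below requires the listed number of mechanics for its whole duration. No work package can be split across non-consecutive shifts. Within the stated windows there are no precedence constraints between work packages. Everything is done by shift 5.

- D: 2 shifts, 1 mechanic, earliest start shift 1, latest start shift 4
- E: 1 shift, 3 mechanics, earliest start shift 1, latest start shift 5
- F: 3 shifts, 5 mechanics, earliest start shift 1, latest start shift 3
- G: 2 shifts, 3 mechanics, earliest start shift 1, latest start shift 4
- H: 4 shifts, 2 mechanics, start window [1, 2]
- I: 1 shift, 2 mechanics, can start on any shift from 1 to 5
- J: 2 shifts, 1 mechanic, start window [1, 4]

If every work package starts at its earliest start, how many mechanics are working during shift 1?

At early start, shift 1 has: D, E, F, G, H, I, J.
Demand: 1 + 3 + 5 + 3 + 2 + 2 + 1 = 17.

17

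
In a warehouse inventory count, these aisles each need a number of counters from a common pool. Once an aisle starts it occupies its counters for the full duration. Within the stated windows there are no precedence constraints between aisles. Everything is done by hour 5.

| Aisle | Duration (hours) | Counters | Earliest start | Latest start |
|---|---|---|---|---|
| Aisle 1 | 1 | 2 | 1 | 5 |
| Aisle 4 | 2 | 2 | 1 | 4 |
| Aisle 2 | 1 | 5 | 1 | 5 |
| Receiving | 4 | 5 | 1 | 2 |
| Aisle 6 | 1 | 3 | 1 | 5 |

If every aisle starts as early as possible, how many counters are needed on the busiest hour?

Early-start schedule: Aisle 1@1, Aisle 4@1, Aisle 2@1, Receiving@1, Aisle 6@1.
Load per hour: hour 1: 17, hour 2: 7, hour 3: 5, hour 4: 5, hour 5: 0.
Peak is 17.

17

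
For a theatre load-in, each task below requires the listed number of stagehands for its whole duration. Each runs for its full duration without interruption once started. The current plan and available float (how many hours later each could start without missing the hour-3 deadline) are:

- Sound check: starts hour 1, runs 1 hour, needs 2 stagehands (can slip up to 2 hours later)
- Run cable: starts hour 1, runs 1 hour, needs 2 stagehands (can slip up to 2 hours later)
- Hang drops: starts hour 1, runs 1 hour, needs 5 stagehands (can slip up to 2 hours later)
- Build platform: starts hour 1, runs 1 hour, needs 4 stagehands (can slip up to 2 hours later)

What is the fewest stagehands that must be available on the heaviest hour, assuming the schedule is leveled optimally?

5

Early-start (Sound check@1, Run cable@1, Hang drops@1, Build platform@1) gives peak 13: h1:13  h2:0  h3:0.
Shift Hang drops→2, Build platform→3.
Schedule Sound check@1, Run cable@1, Hang drops@2, Build platform@3: h1:4  h2:5  h3:4 — peak 5.
Total stagehand-hours = 13 over 3 hours ⇒ peak ≥ ⌈13/3⌉ = 5, so 5 is optimal.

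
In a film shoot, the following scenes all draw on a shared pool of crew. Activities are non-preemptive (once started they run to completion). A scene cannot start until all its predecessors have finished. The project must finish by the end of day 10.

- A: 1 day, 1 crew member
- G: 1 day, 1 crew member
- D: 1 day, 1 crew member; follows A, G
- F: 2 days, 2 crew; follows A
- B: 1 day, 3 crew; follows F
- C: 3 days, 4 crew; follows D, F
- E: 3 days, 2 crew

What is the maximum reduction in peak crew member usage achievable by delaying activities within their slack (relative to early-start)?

Early-start peak: d1:4  d2:5  d3:4  d4:7  d5:4  d6:4  d7:0  d8:0  d9:0  d10:0 ⇒ 7.
Leveled (A@1, G@1, D@2, F@2, B@4, C@5, E@8): d1:2  d2:3  d3:2  d4:3  d5:4  d6:4  d7:4  d8:2  d9:2  d10:2 ⇒ 4.
Reduction 7 − 4 = 3.

3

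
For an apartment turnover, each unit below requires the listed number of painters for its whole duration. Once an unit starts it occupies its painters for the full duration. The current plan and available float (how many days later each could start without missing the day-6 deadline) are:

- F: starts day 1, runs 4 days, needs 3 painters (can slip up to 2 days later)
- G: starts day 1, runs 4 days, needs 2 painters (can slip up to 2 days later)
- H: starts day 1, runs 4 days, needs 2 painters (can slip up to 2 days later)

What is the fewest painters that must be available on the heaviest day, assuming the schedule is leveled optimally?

7

Schedule F@1, G@1, H@1: d1:7  d2:7  d3:7  d4:7  d5:0  d6:0 — peak 7.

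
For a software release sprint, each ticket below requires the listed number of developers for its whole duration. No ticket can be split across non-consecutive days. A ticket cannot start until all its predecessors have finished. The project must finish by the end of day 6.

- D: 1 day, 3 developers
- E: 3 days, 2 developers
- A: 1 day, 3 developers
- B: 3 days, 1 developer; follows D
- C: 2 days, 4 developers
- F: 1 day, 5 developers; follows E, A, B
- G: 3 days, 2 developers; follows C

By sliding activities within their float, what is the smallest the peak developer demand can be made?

Early-start (D@1, E@1, A@1, B@2, C@1, F@5, G@3) gives peak 12: d1:12  d2:7  d3:5  d4:3  d5:7  d6:0.
Shift A→4, C→2, G→4.
Schedule D@1, E@1, A@4, B@2, C@2, F@5, G@4: d1:5  d2:7  d3:7  d4:6  d5:7  d6:2 — peak 7.

7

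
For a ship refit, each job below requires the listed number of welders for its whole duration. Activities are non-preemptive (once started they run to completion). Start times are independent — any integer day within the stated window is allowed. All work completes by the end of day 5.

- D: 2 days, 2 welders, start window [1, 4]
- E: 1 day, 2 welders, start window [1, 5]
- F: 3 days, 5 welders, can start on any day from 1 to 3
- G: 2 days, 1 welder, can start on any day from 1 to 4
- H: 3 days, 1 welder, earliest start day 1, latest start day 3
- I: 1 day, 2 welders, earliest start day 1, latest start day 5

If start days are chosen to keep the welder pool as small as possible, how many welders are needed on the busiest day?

Early-start (D@1, E@1, F@1, G@1, H@1, I@1) gives peak 13: d1:13  d2:9  d3:6  d4:0  d5:0.
Shift F→3, I→2.
Schedule D@1, E@1, F@3, G@1, H@1, I@2: d1:6  d2:6  d3:6  d4:5  d5:5 — peak 6.
Total welder-days = 28 over 5 days ⇒ peak ≥ ⌈28/5⌉ = 6, so 6 is optimal.

6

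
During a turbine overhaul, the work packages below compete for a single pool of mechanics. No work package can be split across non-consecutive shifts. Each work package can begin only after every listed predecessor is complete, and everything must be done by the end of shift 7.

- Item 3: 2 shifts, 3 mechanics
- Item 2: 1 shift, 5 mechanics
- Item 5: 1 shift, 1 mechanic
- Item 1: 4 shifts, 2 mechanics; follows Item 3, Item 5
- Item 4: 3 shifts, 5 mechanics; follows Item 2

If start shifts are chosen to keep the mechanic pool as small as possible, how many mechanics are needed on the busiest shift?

7

Early-start (Item 3@1, Item 2@1, Item 5@1, Item 1@3, Item 4@2) gives peak 9: s1:9  s2:8  s3:7  s4:7  s5:2  s6:2  s7:0.
Shift Item 2→3, Item 4→4.
Schedule Item 3@1, Item 2@3, Item 5@1, Item 1@3, Item 4@4: s1:4  s2:3  s3:7  s4:7  s5:7  s6:7  s7:0 — peak 7.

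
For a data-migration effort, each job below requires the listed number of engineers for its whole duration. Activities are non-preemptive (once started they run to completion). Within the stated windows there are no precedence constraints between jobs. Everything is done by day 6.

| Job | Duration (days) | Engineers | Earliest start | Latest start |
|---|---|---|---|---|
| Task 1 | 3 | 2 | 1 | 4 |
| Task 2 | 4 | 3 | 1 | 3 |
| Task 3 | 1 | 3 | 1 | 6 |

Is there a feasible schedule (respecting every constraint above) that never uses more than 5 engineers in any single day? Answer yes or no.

yes

Schedule Task 1@1, Task 2@1, Task 3@5: d1:5  d2:5  d3:5  d4:3  d5:3  d6:0 — peak 5 ≤ 5.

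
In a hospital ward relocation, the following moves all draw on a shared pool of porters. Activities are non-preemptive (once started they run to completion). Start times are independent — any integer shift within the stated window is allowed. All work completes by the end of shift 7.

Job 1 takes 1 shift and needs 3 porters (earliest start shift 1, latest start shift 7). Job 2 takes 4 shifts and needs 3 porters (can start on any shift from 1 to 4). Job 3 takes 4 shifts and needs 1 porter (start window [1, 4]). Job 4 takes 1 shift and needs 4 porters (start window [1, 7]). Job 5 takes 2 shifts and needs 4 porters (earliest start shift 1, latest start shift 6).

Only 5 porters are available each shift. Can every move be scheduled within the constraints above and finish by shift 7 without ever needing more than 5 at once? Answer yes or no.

The minimum achievable peak is 6; 5 < 6, so no feasible schedule stays within the cap.

no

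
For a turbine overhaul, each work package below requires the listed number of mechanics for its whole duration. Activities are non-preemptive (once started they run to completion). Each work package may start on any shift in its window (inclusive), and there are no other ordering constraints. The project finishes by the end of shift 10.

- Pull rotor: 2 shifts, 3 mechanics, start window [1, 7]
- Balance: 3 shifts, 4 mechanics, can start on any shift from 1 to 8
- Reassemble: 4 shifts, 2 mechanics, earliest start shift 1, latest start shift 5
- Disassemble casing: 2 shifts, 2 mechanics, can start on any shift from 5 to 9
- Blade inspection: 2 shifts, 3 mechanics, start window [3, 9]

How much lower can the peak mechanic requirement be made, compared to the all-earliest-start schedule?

4

Early-start peak: s1:9  s2:9  s3:9  s4:5  s5:2  s6:2  s7:0  s8:0  s9:0  s10:0 ⇒ 9.
Leveled (Pull rotor@1, Balance@5, Reassemble@1, Disassemble casing@8, Blade inspection@3): s1:5  s2:5  s3:5  s4:5  s5:4  s6:4  s7:4  s8:2  s9:2  s10:0 ⇒ 5.
Reduction 9 − 5 = 4.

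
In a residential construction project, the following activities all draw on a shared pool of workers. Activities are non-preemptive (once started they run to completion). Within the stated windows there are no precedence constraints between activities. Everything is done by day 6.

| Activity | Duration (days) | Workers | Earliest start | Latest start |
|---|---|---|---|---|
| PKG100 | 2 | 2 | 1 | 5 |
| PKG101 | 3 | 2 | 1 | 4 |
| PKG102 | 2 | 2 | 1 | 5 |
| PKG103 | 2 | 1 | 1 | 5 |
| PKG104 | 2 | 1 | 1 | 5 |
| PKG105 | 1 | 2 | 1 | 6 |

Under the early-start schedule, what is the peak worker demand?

10

Early-start schedule: PKG100@1, PKG101@1, PKG102@1, PKG103@1, PKG104@1, PKG105@1.
Load per day: day 1: 10, day 2: 8, day 3: 2, day 4: 0, day 5: 0, day 6: 0.
Peak is 10.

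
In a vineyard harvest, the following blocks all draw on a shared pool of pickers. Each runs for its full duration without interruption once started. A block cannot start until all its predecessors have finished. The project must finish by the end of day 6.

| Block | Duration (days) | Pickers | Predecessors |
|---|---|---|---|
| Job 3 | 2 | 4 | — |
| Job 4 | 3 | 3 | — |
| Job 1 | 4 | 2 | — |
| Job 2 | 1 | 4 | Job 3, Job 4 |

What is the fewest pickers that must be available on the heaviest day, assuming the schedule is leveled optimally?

Early-start (Job 3@1, Job 4@1, Job 1@1, Job 2@4) gives peak 9: d1:9  d2:9  d3:5  d4:6  d5:0  d6:0.
Shift Job 4→3, Job 2→6.
Schedule Job 3@1, Job 4@3, Job 1@1, Job 2@6: d1:6  d2:6  d3:5  d4:5  d5:3  d6:4 — peak 6.

6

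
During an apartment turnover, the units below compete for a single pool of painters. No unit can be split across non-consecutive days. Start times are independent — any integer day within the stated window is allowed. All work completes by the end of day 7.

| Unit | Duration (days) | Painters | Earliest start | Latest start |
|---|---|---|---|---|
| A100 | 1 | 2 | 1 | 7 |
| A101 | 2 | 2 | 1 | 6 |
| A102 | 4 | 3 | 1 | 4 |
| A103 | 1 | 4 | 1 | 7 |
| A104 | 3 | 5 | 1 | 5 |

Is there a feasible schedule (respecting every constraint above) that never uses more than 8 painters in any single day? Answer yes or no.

yes

Schedule A100@1, A101@1, A102@1, A103@3, A104@5: d1:7  d2:5  d3:7  d4:3  d5:5  d6:5  d7:5 — peak 7 ≤ 8.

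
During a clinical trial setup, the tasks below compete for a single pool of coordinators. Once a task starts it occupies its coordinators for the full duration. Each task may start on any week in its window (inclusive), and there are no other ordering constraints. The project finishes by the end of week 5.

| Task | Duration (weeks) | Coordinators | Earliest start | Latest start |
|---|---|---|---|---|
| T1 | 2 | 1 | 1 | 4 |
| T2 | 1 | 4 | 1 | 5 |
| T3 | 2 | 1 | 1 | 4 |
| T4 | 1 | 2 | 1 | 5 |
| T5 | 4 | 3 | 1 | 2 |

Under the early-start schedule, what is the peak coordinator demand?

11

Early-start schedule: T1@1, T2@1, T3@1, T4@1, T5@1.
Load per week: week 1: 11, week 2: 5, week 3: 3, week 4: 3, week 5: 0.
Peak is 11.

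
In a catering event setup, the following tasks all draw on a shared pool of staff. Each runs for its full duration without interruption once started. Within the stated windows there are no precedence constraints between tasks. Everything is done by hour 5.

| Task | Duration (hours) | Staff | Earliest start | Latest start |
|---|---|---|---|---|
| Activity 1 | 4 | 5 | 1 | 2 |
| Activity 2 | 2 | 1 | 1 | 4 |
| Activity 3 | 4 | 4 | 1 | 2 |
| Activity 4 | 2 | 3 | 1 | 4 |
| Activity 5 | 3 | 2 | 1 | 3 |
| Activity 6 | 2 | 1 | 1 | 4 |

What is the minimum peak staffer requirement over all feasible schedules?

13

Early-start (Activity 1@1, Activity 2@1, Activity 3@1, Activity 4@1, Activity 5@1, Activity 6@1) gives peak 16: h1:16  h2:16  h3:11  h4:9  h5:0.
Shift Activity 5→3, Activity 6→3.
Schedule Activity 1@1, Activity 2@1, Activity 3@1, Activity 4@1, Activity 5@3, Activity 6@3: h1:13  h2:13  h3:12  h4:12  h5:2 — peak 13.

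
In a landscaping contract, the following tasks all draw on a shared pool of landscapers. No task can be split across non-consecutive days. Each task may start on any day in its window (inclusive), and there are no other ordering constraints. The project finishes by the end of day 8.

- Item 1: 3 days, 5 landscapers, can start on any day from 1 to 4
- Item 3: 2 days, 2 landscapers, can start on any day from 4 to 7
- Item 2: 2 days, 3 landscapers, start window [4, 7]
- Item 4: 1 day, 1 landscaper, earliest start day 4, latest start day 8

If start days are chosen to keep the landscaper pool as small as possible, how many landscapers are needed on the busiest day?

Early-start (Item 1@1, Item 3@4, Item 2@4, Item 4@4) gives peak 6: d1:5  d2:5  d3:5  d4:6  d5:5  d6:0  d7:0  d8:0.
Shift Item 4→6.
Schedule Item 1@1, Item 3@4, Item 2@4, Item 4@6: d1:5  d2:5  d3:5  d4:5  d5:5  d6:1  d7:0  d8:0 — peak 5.

5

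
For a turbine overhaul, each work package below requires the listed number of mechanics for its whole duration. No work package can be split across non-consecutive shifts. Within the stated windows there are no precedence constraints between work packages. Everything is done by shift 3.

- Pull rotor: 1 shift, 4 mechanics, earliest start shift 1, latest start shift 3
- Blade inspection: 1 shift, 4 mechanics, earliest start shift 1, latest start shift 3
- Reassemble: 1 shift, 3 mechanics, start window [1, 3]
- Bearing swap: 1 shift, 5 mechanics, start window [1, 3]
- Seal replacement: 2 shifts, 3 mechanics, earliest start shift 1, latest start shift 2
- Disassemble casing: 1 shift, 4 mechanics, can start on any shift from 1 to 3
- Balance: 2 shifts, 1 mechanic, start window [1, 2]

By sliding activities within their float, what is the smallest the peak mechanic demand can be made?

Early-start (Pull rotor@1, Blade inspection@1, Reassemble@1, Bearing swap@1, Seal replacement@1, Disassemble casing@1, Balance@1) gives peak 24: s1:24  s2:4  s3:0.
Shift Reassemble→3, Bearing swap→2, Seal replacement→2, Disassemble casing→3.
Schedule Pull rotor@1, Blade inspection@1, Reassemble@3, Bearing swap@2, Seal replacement@2, Disassemble casing@3, Balance@1: s1:9  s2:9  s3:10 — peak 10.
Total mechanic-shifts = 28 over 3 shifts ⇒ peak ≥ ⌈28/3⌉ = 10, so 10 is optimal.

10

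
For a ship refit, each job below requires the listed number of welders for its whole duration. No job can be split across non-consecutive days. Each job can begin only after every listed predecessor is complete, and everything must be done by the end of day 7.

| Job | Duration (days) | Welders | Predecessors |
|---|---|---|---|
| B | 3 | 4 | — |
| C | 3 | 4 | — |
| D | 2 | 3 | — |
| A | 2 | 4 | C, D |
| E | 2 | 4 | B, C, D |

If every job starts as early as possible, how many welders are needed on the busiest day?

Early-start schedule: B@1, C@1, D@1, A@4, E@4.
Load per day: day 1: 11, day 2: 11, day 3: 8, day 4: 8, day 5: 8, day 6: 0, day 7: 0.
Peak is 11.

11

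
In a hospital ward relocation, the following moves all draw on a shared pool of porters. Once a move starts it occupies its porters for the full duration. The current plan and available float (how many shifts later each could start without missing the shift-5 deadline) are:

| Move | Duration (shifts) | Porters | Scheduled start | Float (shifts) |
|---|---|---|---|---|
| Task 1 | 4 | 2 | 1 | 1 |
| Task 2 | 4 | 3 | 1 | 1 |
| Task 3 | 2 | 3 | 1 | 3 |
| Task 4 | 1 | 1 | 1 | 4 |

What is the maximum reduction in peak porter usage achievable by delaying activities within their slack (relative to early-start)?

1

Early-start peak: s1:9  s2:8  s3:5  s4:5  s5:0 ⇒ 9.
Leveled (Task 1@1, Task 2@1, Task 3@1, Task 4@3): s1:8  s2:8  s3:6  s4:5  s5:0 ⇒ 8.
Reduction 9 − 8 = 1.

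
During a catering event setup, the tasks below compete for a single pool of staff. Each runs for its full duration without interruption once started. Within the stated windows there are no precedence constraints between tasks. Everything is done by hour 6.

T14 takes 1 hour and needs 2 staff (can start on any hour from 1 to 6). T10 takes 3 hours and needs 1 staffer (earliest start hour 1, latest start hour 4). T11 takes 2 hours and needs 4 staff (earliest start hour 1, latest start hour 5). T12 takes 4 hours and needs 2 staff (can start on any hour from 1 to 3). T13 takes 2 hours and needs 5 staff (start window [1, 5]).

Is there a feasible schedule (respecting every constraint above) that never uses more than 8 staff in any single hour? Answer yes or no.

yes

Schedule T14@1, T10@4, T11@2, T12@1, T13@5: h1:4  h2:6  h3:6  h4:3  h5:6  h6:6 — peak 6 ≤ 8.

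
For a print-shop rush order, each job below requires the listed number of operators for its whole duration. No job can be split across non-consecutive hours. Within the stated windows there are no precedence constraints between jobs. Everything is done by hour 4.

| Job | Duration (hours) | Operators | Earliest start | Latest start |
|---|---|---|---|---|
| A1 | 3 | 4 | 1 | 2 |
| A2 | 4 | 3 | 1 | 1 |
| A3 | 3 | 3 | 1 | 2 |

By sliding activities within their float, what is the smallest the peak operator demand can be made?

10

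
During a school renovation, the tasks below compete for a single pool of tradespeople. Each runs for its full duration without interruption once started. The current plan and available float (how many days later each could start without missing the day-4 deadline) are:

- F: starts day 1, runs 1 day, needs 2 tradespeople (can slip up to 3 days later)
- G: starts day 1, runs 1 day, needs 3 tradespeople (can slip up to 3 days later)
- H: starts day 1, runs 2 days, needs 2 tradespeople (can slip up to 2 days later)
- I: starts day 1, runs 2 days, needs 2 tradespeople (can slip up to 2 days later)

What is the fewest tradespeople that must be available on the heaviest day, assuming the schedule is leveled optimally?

Early-start (F@1, G@1, H@1, I@1) gives peak 9: d1:9  d2:4  d3:0  d4:0.
Shift G→2, H→3, I→3.
Schedule F@1, G@2, H@3, I@3: d1:2  d2:3  d3:4  d4:4 — peak 4.
Total tradesperson-days = 13 over 4 days ⇒ peak ≥ ⌈13/4⌉ = 4, so 4 is optimal.

4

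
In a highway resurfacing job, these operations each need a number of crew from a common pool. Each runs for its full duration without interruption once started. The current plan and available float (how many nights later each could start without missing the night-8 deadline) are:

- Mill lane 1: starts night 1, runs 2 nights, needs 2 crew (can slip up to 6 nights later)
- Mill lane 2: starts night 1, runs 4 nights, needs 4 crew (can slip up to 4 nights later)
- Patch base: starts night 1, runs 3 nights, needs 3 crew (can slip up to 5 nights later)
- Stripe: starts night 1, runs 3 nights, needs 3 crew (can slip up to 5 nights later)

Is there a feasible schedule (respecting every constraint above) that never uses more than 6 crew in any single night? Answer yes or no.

yes

Schedule Mill lane 1@1, Mill lane 2@1, Patch base@5, Stripe@5: n1:6  n2:6  n3:4  n4:4  n5:6  n6:6  n7:6  n8:0 — peak 6 ≤ 6.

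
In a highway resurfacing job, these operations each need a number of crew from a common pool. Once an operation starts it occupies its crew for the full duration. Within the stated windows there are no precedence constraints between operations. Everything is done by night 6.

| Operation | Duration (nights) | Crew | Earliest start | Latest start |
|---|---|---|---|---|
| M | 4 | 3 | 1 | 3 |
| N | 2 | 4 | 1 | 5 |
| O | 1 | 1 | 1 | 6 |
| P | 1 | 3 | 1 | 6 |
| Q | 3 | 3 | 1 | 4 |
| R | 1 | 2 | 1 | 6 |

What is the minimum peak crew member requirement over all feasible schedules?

6

Early-start (M@1, N@1, O@1, P@1, Q@1, R@1) gives peak 16: n1:16  n2:10  n3:6  n4:3  n5:0  n6:0.
Shift N→5, O→5, Q→2, R→6.
Schedule M@1, N@5, O@5, P@1, Q@2, R@6: n1:6  n2:6  n3:6  n4:6  n5:5  n6:6 — peak 6.
Total crew member-nights = 35 over 6 nights ⇒ peak ≥ ⌈35/6⌉ = 6, so 6 is optimal.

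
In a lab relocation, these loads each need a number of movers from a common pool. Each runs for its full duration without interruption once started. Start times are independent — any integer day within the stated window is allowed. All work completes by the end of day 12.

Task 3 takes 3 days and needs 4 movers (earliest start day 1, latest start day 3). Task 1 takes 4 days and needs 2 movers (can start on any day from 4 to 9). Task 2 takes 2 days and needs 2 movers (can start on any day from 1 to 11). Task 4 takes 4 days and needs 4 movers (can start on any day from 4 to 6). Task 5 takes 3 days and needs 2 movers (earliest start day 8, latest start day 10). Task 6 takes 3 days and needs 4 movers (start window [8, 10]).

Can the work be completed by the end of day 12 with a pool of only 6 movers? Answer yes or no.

yes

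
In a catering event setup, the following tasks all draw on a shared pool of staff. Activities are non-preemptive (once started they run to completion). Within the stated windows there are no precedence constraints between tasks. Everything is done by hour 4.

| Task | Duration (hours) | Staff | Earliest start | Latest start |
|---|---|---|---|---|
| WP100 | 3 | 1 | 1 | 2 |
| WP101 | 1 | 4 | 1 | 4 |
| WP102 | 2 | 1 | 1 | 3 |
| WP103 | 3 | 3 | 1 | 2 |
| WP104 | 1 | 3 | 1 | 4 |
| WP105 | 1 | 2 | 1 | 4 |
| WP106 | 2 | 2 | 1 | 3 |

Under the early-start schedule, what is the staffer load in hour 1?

At early start, hour 1 has: WP100, WP101, WP102, WP103, WP104, WP105, WP106.
Demand: 1 + 4 + 1 + 3 + 3 + 2 + 2 = 16.

16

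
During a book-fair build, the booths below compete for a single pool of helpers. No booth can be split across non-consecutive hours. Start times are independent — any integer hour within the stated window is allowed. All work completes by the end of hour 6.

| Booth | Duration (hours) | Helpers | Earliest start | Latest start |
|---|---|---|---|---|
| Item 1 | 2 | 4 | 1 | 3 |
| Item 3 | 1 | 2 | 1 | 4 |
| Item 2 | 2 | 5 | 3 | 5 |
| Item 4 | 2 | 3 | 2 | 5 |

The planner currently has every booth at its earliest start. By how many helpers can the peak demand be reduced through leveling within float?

3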